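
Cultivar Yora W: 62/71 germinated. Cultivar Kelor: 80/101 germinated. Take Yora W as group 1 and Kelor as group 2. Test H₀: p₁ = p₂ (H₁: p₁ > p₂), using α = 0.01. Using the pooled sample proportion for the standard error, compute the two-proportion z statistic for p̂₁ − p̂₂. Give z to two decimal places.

p̂₁ = 62/71 = 0.8732, p̂₂ = 80/101 = 0.7921.
Pooled p̂ = (62+80)/(71+101) = 142/172 = 0.8256.
SE = √(p̂(1−p̂)(1/n₁+1/n₂)) = √(0.8256·0.1744·0.0239855) = √(0.00345383) = 0.0588.
z = (0.8732 − 0.7921)/0.0588 = 0.0811/0.0588 = 1.38.
p-value = P(Z > 1.381) ≈ 0.0836. With α = 0.01, fail to reject H₀.

z = 1.38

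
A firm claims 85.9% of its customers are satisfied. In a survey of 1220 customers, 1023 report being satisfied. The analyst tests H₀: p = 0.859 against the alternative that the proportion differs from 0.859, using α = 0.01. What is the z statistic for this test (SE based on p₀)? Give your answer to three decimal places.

p̂ = 1023/1220 ≈ 0.838525.
Under H₀, SE = √(0.859·0.141/1220) = √(9.92779e-05) = 0.009964.
z = (0.838525 − 0.859)/0.009964 = -0.020475/0.009964 = -2.055.
p-value = 2·P(Z > 2.055) ≈ 0.0399; since p > α = 0.01, fail to reject H₀.

z = -2.055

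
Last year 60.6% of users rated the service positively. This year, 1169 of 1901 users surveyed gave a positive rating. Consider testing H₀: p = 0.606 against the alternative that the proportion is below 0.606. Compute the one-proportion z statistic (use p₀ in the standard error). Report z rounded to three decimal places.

p̂ = 1169/1901 ≈ 0.61494.
Standard error under H₀: √(0.606×0.394/1901) = 0.01121.
z = (0.61494 − 0.606)/0.01121 = 0.00894/0.01121 = 0.798.

z = 0.798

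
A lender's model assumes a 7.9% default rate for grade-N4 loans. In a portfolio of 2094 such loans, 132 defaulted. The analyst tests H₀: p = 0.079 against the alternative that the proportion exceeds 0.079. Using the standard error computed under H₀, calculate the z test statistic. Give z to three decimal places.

z = -2.708

p̂ = 132/2094 ≈ 0.063037.
Standard error under H₀: √(0.079×0.921/2094) = 0.005895.
z = (0.063037 − 0.079)/0.005895 = -0.015963/0.005895 = -2.708.
p-value = P(Z > -2.708) ≈ 0.9966.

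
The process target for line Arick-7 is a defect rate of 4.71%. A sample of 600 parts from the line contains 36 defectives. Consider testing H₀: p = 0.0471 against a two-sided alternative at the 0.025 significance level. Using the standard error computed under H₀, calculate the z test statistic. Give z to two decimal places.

p̂ = 36/600 ≈ 0.06000.
SE = √(p₀(1−p₀)/n) = √(0.044882/600) = 0.00865.
z = (0.06000 − 0.0471)/0.00865 = 0.01290/0.00865 = 1.49.
Two-sided p-value ≈ 2·Φ(−1.492) = 0.1358, so at α = 0.025 we fail to reject H₀.

z = 1.49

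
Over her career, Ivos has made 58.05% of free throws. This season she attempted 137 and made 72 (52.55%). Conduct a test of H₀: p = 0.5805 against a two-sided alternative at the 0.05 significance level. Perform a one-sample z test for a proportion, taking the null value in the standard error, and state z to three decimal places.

p̂ = 72/137 ≈ 0.52555.
SE = √(p₀(1−p₀)/n) = √(0.24352/137) = 0.04216.
z = (0.52555 − 0.5805)/0.04216 = -0.05495/0.04216 = -1.303.
p-value = 2·P(Z > 1.303) ≈ 0.1924. With α = 0.05, fail to reject H₀.

z = -1.303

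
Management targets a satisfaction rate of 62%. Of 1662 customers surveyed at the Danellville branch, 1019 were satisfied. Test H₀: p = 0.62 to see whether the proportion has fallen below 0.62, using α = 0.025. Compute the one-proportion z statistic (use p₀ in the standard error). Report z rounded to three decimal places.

z = -0.578

p̂ = 1019/1662 ≈ 0.61312.
Under H₀, SE = √(0.62·0.38/1662) = √(0.000141757) = 0.01191.
z = (0.61312 − 0.62)/0.01191 = -0.00688/0.01191 = -0.578.
p-value = P(Z < -0.578) ≈ 0.2816, so at α = 0.025 we fail to reject H₀.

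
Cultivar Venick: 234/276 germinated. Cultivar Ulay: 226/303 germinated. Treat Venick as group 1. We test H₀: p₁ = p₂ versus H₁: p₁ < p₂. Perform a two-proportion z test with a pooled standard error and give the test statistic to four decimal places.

p̂₁ = 234/276 ≈ 0.847826, p̂₂ = 226/303 ≈ 0.745875.
Pooled p̂ = (234+226)/(276+303) = 460/579 = 0.794473.
SE = √(p̂(1−p̂)(1/n₁+1/n₂)) = √(0.794473·0.205527·0.00692352) = √(0.00113051) = 0.033623.
z = (0.847826 − 0.745875)/0.033623 = 0.101951/0.033623 = 3.0322.
p-value = P(Z < 3.032) ≈ 0.9988.

z = 3.0322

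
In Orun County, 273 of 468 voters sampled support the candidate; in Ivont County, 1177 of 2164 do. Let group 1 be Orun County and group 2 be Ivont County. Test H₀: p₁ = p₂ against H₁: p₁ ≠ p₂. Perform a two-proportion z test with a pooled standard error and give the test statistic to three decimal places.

p̂₁ = 273/468 = 0.58333, p̂₂ = 1177/2164 = 0.54390.
Pooled p̂ = (273+1177)/(468+2164) = 1450/2632 = 0.55091.
SE = √(0.247408 × 0.00259886) = 0.02536.
z = (0.58333 − 0.54390)/0.02536 = 0.03943/0.02536 = 1.555.

z = 1.555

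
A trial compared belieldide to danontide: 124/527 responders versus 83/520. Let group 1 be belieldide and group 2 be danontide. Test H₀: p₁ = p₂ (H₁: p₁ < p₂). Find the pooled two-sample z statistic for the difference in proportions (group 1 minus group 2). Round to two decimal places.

z = 3.07

p̂₁ = 124/527 = 0.23529, p̂₂ = 83/520 = 0.15962.
Pooled p̂ = (124+83)/(527+520) = 207/1047 = 0.19771.
SE = √(0.158619 × 0.00382061) = 0.02462.
z = (0.23529 − 0.15962)/0.02462 = 0.07567/0.02462 = 3.07.
p-value = P(Z < 3.074) ≈ 0.9989.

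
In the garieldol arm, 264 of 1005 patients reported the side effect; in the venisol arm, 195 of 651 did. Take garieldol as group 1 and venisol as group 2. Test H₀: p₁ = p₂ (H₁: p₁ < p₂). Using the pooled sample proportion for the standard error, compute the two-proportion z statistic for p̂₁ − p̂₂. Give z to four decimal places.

z = -1.6365

p̂₁ = 264/1005 = 0.262687, p̂₂ = 195/651 = 0.299539.
Pooled p̂ = (264+195)/(1005+651) = 459/1656 = 0.277174.
SE = √(0.200349 × 0.00253112) = 0.022519.
z = (0.262687 − 0.299539)/0.022519 = -0.036852/0.022519 = -1.6365.
p-value = P(Z < -1.637) ≈ 0.0509.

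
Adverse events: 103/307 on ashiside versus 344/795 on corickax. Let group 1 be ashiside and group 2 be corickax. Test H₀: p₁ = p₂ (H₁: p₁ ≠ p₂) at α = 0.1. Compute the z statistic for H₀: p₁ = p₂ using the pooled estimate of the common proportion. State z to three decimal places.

p̂₁ = 103/307 ≈ 0.33550, p̂₂ = 344/795 ≈ 0.43270.
Pooled p̂ = (103+344)/(307+795) = 447/1102 = 0.40563.
SE = √(p̂(1−p̂)(1/n₁+1/n₂)) = √(0.40563·0.59437·0.00451519) = √(0.00108858) = 0.03299.
z = (0.33550 − 0.43270)/0.03299 = -0.09720/0.03299 = -2.946.
Two-sided p-value ≈ 2·Φ(−2.946) = 0.0032; since p < α = 0.1, reject H₀.

z = -2.946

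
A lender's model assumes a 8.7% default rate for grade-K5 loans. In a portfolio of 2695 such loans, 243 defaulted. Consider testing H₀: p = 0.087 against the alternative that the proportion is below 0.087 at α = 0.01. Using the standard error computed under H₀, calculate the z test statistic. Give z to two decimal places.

z = 0.58

p̂ = 243/2695 = 0.09017.
SE = √(p₀(1−p₀)/n) = √(0.079431/2695) = 0.00543.
z = (0.09017 − 0.087)/0.00543 = 0.00317/0.00543 = 0.58.
p-value = P(Z < 0.583) ≈ 0.7202. With α = 0.01, fail to reject H₀.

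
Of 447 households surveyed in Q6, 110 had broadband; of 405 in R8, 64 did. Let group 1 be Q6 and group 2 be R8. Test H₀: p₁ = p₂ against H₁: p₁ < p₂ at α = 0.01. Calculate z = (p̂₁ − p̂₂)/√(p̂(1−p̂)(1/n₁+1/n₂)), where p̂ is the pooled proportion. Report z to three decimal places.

z = 3.184

p̂₁ = 110/447 = 0.24609, p̂₂ = 64/405 = 0.15802.
Pooled p̂ = (110+64)/(447+405) = 174/852 = 0.20423.
SE = √(0.162517 × 0.00470627) = 0.02766.
z = (0.24609 − 0.15802)/0.02766 = 0.08807/0.02766 = 3.184.
p-value = P(Z < 3.184) ≈ 0.9993; since p > α = 0.01, fail to reject H₀.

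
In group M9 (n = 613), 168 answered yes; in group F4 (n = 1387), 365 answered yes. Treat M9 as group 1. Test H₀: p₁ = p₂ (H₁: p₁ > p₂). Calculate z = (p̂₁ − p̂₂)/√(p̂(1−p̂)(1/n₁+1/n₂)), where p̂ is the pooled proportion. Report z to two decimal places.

z = 0.51

p̂₁ = 168/613 ≈ 0.2741, p̂₂ = 365/1387 ≈ 0.2632.
Pooled p̂ = (168+365)/(613+1387) = 533/2000 = 0.2665.
SE = √(0.195478 × 0.0023523) = 0.0214.
z = (0.2741 − 0.2632)/0.0214 = 0.0109/0.0214 = 0.51.
p-value = P(Z > 0.509) ≈ 0.3055.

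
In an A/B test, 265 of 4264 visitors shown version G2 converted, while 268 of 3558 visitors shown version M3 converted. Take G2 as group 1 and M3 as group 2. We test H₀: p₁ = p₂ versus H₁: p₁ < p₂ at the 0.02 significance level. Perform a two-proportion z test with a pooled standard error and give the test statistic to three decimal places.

z = -2.303

p̂₁ = 265/4264 = 0.062148, p̂₂ = 268/3558 = 0.075323.
Pooled p̂ = (265+268)/(4264+3558) = 533/7822 = 0.068141.
SE = √(p̂(1−p̂)(1/n₁+1/n₂)) = √(0.068141·0.931859·0.000515578) = √(3.27382e-05) = 0.005722.
z = (0.062148 − 0.075323)/0.005722 = -0.013175/0.005722 = -2.303.
p-value = P(Z < -2.303) ≈ 0.0106. With α = 0.02, reject H₀.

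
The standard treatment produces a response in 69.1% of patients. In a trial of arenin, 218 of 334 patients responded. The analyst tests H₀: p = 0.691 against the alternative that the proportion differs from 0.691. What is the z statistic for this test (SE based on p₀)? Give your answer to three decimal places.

z = -1.515

p̂ = 218/334 = 0.65269.
SE = √(p₀(1−p₀)/n) = √(0.21352/334) = 0.02528.
z = (0.65269 − 0.691)/0.02528 = -0.03831/0.02528 = -1.515.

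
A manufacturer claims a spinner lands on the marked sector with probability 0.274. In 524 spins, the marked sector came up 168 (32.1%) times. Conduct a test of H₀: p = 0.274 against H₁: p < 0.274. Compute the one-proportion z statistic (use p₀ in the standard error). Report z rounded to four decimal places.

p̂ = 168/524 = 0.320611.
Under H₀, SE = √(0.274·0.726/524) = √(0.000379626) = 0.019484.
z = (0.320611 − 0.274)/0.019484 = 0.046611/0.019484 = 2.3923.

z = 2.3923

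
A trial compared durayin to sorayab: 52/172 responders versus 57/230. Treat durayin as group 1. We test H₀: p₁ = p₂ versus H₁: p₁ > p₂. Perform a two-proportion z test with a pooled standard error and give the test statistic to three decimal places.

z = 1.216

p̂₁ = 52/172 ≈ 0.30233, p̂₂ = 57/230 ≈ 0.24783.
Pooled p̂ = (52+57)/(172+230) = 109/402 = 0.27114.
SE = √(p̂(1−p̂)(1/n₁+1/n₂)) = √(0.27114·0.72886·0.0101618) = √(0.00200822) = 0.04481.
z = (0.30233 − 0.24783)/0.04481 = 0.05450/0.04481 = 1.216.
p-value = P(Z > 1.216) ≈ 0.1120.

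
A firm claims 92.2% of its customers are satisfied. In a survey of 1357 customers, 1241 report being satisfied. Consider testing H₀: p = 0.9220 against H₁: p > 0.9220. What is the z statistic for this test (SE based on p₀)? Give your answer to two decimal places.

z = -1.03

p̂ = 1241/1357 ≈ 0.9145.
Standard error under H₀: √(0.922×0.078/1357) = 0.0073.
z = (0.9145 − 0.922)/0.0073 = -0.0075/0.0073 = -1.03.
p-value = P(Z > -1.028) ≈ 0.8480.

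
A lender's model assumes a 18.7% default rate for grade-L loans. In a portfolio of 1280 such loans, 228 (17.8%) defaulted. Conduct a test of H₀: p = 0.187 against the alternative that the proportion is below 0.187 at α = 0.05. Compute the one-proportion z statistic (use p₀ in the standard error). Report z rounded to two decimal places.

z = -0.81

p̂ = 228/1280 = 0.17813.
SE = √(p₀(1−p₀)/n) = √(0.15203/1280) = 0.01090.
z = (0.17813 − 0.187)/0.01090 = -0.00887/0.01090 = -0.81.
p-value = P(Z < -0.814) ≈ 0.2077; since p > α = 0.05, fail to reject H₀.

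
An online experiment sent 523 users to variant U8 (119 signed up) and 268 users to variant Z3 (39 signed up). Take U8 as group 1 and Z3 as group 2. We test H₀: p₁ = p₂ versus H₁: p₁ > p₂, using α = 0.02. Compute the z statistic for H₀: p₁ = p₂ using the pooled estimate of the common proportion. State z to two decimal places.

z = 2.73

p̂₁ = 119/523 = 0.2275, p̂₂ = 39/268 = 0.1455.
Pooled p̂ = (119+39)/(523+268) = 158/791 = 0.1997.
SE = √(0.159848 × 0.00564339) = 0.0300.
z = (0.2275 − 0.1455)/0.0300 = 0.0820/0.0300 = 2.73.
p-value = P(Z > 2.731) ≈ 0.0032. With α = 0.02, reject H₀.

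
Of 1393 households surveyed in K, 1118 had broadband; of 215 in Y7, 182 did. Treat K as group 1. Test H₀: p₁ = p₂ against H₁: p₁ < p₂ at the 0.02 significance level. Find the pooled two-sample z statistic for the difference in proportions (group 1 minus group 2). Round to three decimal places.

z = -1.523

p̂₁ = 1118/1393 ≈ 0.802584, p̂₂ = 182/215 ≈ 0.846512.
Pooled p̂ = (1118+182)/(1393+215) = 1300/1608 = 0.808458.
SE = √(p̂(1−p̂)(1/n₁+1/n₂)) = √(0.808458·0.191542·0.00536904) = √(0.000831416) = 0.028834.
z = (0.802584 − 0.846512)/0.028834 = -0.043928/0.028834 = -1.523.
p-value = P(Z < -1.523) ≈ 0.0638, so at α = 0.02 we fail to reject H₀.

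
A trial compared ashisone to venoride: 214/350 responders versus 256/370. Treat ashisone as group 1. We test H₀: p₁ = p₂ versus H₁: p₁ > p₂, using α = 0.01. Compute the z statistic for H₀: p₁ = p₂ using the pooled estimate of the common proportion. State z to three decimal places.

z = -2.267

p̂₁ = 214/350 = 0.611429, p̂₂ = 256/370 = 0.691892.
Pooled p̂ = (214+256)/(350+370) = 470/720 = 0.652778.
SE = √(0.226659 × 0.00555985) = 0.035499.
z = (0.611429 − 0.691892)/0.035499 = -0.080463/0.035499 = -2.267.
p-value = P(Z > -2.267) ≈ 0.9883; since p > α = 0.01, fail to reject H₀.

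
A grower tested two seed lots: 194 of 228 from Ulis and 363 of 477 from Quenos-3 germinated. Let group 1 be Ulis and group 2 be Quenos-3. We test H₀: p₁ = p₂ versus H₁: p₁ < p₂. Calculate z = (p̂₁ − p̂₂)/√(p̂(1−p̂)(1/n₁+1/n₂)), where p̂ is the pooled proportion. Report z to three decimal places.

z = 2.741

p̂₁ = 194/228 = 0.85088, p̂₂ = 363/477 = 0.76101.
Pooled p̂ = (194+363)/(228+477) = 557/705 = 0.79007.
SE = √(p̂(1−p̂)(1/n₁+1/n₂)) = √(0.79007·0.20993·0.0064824) = √(0.00107516) = 0.03279.
z = (0.85088 − 0.76101)/0.03279 = 0.08987/0.03279 = 2.741.
p-value = P(Z < 2.741) ≈ 0.9969.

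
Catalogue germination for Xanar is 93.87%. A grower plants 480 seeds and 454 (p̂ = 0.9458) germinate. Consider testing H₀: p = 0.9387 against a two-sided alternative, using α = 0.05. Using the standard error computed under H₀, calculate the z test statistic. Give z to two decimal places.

z = 0.65

p̂ = 454/480 = 0.9458.
Standard error under H₀: √(0.9387×0.0613/480) = 0.0109.
z = (0.9458 − 0.9387)/0.0109 = 0.0071/0.0109 = 0.65.
Two-sided p-value ≈ 2·Φ(−0.652) = 0.5147; since p > α = 0.05, fail to reject H₀.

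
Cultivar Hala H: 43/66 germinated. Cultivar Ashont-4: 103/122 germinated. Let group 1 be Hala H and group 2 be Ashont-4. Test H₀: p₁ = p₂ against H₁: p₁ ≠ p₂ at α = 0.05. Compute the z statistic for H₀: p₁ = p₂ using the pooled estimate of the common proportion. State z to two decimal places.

z = -3.03

p̂₁ = 43/66 ≈ 0.6515, p̂₂ = 103/122 ≈ 0.8443.
Pooled p̂ = (43+103)/(66+122) = 146/188 = 0.7766.
SE = √(0.173495 × 0.0233482) = 0.0636.
z = (0.6515 − 0.8443)/0.0636 = -0.1928/0.0636 = -3.03.
p-value = 2·P(Z > 3.028) ≈ 0.0025. With α = 0.05, reject H₀.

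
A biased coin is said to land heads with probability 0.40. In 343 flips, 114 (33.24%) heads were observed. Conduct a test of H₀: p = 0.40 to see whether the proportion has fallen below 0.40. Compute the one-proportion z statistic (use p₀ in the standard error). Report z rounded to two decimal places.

p̂ = 114/343 = 0.33236.
Under H₀, SE = √(0.4·0.6/343) = √(0.000699708) = 0.02645.
z = (0.33236 − 0.4)/0.02645 = -0.06764/0.02645 = -2.56.
p-value = P(Z < -2.557) ≈ 0.0053.

z = -2.56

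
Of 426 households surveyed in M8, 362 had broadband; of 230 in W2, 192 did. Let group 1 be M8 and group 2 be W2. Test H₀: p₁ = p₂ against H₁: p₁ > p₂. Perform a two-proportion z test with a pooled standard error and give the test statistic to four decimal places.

p̂₁ = 362/426 = 0.849765, p̂₂ = 192/230 = 0.834783.
Pooled p̂ = (362+192)/(426+230) = 554/656 = 0.844512.
SE = √(p̂(1−p̂)(1/n₁+1/n₂)) = √(0.844512·0.155488·0.00669524) = √(0.000879162) = 0.029651.
z = (0.849765 − 0.834783)/0.029651 = 0.014982/0.029651 = 0.5053.
p-value = P(Z > 0.505) ≈ 0.3067.

z = 0.5053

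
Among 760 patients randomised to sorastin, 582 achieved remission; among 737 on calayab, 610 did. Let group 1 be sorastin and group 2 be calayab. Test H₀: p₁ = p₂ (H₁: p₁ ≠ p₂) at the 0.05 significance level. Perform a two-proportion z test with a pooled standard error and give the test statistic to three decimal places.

z = -2.972

p̂₁ = 582/760 = 0.765789, p̂₂ = 610/737 = 0.827680.
Pooled p̂ = (582+610)/(760+737) = 1192/1497 = 0.796259.
SE = √(0.16223 × 0.00267264) = 0.020823.
z = (0.765789 − 0.827680)/0.020823 = -0.061891/0.020823 = -2.972.
Two-sided p-value ≈ 2·Φ(−2.972) = 0.0030. With α = 0.05, reject H₀.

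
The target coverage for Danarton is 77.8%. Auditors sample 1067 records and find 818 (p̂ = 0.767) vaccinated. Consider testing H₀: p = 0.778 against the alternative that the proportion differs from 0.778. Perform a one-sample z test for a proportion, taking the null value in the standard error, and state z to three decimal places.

z = -0.893

p̂ = 818/1067 = 0.76664.
SE = √(p₀(1−p₀)/n) = √(0.17272/1067) = 0.01272.
z = (0.76664 − 0.778)/0.01272 = -0.01136/0.01272 = -0.893.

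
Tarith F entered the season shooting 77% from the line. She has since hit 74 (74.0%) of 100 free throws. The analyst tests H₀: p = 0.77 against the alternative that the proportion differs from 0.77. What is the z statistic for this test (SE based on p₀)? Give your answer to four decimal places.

p̂ = 74/100 ≈ 0.740000.
Under H₀, SE = √(0.77·0.23/100) = √(0.001771) = 0.042083.
z = (0.740000 − 0.77)/0.042083 = -0.030000/0.042083 = -0.7129.

z = -0.7129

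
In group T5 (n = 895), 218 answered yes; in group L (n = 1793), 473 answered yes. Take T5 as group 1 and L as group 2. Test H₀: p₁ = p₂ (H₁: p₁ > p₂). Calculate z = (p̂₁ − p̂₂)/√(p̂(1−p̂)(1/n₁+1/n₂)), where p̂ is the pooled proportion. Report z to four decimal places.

z = -1.1310

p̂₁ = 218/895 = 0.243575, p̂₂ = 473/1793 = 0.263804.
Pooled p̂ = (218+473)/(895+1793) = 691/2688 = 0.257068.
SE = √(0.190984 × 0.00167504) = 0.017886.
z = (0.243575 − 0.263804)/0.017886 = -0.020229/0.017886 = -1.1310.
p-value = P(Z > -1.131) ≈ 0.8710.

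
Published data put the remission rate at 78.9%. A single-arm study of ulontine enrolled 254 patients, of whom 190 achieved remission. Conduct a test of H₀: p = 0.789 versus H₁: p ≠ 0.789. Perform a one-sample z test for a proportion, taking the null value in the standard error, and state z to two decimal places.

z = -1.60

p̂ = 190/254 = 0.7480.
SE = √(p₀(1−p₀)/n) = √(0.16648/254) = 0.0256.
z = (0.7480 − 0.789)/0.0256 = -0.0410/0.0256 = -1.60.
Two-sided p-value ≈ 2·Φ(−1.600) = 0.1095.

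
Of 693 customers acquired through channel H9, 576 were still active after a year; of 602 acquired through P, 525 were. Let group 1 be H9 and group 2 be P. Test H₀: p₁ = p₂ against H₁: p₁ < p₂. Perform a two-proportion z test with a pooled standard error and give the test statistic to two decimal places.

z = -2.06

p̂₁ = 576/693 ≈ 0.8312, p̂₂ = 525/602 ≈ 0.8721.
Pooled p̂ = (576+525)/(693+602) = 1101/1295 = 0.8502.
SE = √(p̂(1−p̂)(1/n₁+1/n₂)) = √(0.8502·0.1498·0.00310413) = √(0.000395357) = 0.0199.
z = (0.8312 − 0.8721)/0.0199 = -0.0409/0.0199 = -2.06.
p-value = P(Z < -2.058) ≈ 0.0198.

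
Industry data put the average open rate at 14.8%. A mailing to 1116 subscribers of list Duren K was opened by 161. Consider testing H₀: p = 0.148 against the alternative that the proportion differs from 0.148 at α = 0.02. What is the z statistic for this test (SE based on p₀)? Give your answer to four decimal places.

z = -0.3514

p̂ = 161/1116 ≈ 0.144265.
SE = √(p₀(1−p₀)/n) = √(0.1261/1116) = 0.010630.
z = (0.144265 − 0.148)/0.010630 = -0.003735/0.010630 = -0.3514.
p-value = 2·P(Z > 0.351) ≈ 0.7253. With α = 0.02, fail to reject H₀.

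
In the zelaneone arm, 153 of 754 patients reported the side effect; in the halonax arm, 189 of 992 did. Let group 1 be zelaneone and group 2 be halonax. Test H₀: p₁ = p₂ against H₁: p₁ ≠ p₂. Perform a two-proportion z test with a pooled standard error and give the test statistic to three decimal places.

z = 0.646

p̂₁ = 153/754 ≈ 0.202918, p̂₂ = 189/992 ≈ 0.190524.
Pooled p̂ = (153+189)/(754+992) = 342/1746 = 0.195876.
SE = √(0.157509 × 0.00233432) = 0.019175.
z = (0.202918 − 0.190524)/0.019175 = 0.012394/0.019175 = 0.646.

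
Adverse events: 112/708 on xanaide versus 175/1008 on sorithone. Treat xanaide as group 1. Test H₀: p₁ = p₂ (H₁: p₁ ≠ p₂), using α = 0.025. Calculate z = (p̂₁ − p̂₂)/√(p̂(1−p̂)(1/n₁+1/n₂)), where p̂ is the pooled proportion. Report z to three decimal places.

p̂₁ = 112/708 ≈ 0.15819, p̂₂ = 175/1008 ≈ 0.17361.
Pooled p̂ = (112+175)/(708+1008) = 287/1716 = 0.16725.
SE = √(p̂(1−p̂)(1/n₁+1/n₂)) = √(0.16725·0.83275·0.00240449) = √(0.000334891) = 0.01830.
z = (0.15819 − 0.17361)/0.01830 = -0.01542/0.01830 = -0.843.
Two-sided p-value ≈ 2·Φ(−0.843) = 0.3995, so at α = 0.025 we fail to reject H₀.

z = -0.843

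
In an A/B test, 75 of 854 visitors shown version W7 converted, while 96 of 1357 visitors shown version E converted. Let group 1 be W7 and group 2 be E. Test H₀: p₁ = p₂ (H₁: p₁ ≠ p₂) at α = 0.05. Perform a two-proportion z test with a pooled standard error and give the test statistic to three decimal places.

z = 1.464

p̂₁ = 75/854 ≈ 0.08782, p̂₂ = 96/1357 ≈ 0.07074.
Pooled p̂ = (75+96)/(854+1357) = 171/2211 = 0.07734.
SE = √(0.071359 × 0.00190788) = 0.01167.
z = (0.08782 − 0.07074)/0.01167 = 0.01708/0.01167 = 1.464.
Two-sided p-value ≈ 2·Φ(−1.464) = 0.1433, so at α = 0.05 we fail to reject H₀.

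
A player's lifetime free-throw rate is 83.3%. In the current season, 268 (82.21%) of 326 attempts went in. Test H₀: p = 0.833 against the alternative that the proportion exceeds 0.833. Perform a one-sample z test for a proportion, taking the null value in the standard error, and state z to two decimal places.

z = -0.53

p̂ = 268/326 ≈ 0.8221.
Standard error under H₀: √(0.833×0.167/326) = 0.0207.
z = (0.8221 − 0.833)/0.0207 = -0.0109/0.0207 = -0.53.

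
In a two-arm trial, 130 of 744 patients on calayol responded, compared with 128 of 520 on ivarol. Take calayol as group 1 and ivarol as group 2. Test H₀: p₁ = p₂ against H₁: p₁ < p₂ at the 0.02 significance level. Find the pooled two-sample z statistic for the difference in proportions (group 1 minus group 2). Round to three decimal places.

p̂₁ = 130/744 ≈ 0.17473, p̂₂ = 128/520 ≈ 0.24615.
Pooled p̂ = (130+128)/(744+520) = 258/1264 = 0.20411.
SE = √(p̂(1−p̂)(1/n₁+1/n₂)) = √(0.20411·0.79589·0.00326716) = √(0.000530755) = 0.02304.
z = (0.17473 − 0.24615)/0.02304 = -0.07142/0.02304 = -3.100.
p-value = P(Z < -3.100) ≈ 0.0010; since p < α = 0.02, reject H₀.

z = -3.100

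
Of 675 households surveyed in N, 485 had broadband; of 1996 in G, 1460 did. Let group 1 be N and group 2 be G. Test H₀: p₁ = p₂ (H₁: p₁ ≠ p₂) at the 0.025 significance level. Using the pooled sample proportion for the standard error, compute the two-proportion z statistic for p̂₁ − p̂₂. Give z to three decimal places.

z = -0.653

p̂₁ = 485/675 ≈ 0.71852, p̂₂ = 1460/1996 ≈ 0.73146.
Pooled p̂ = (485+1460)/(675+1996) = 1945/2671 = 0.72819.
SE = √(0.197929 × 0.00198248) = 0.01981.
z = (0.71852 − 0.73146)/0.01981 = -0.01294/0.01981 = -0.653.
p-value = 2·P(Z > 0.653) ≈ 0.5135; since p > α = 0.025, fail to reject H₀.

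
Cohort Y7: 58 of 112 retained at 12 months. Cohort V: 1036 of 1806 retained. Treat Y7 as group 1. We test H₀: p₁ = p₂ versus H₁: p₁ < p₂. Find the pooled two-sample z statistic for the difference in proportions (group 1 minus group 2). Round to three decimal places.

p̂₁ = 58/112 = 0.51786, p̂₂ = 1036/1806 = 0.57364.
Pooled p̂ = (58+1036)/(112+1806) = 1094/1918 = 0.57039.
SE = √(p̂(1−p̂)(1/n₁+1/n₂)) = √(0.57039·0.42961·0.00948228) = √(0.00232359) = 0.04820.
z = (0.51786 − 0.57364)/0.04820 = -0.05578/0.04820 = -1.157.
p-value = P(Z < -1.157) ≈ 0.1236.

z = -1.157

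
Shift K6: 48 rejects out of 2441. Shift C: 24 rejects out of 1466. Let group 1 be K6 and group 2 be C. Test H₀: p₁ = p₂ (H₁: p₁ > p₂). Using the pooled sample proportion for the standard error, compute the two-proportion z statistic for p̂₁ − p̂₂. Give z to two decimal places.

z = 0.74

p̂₁ = 48/2441 = 0.01966, p̂₂ = 24/1466 = 0.01637.
Pooled p̂ = (48+24)/(2441+1466) = 72/3907 = 0.01843.
SE = √(p̂(1−p̂)(1/n₁+1/n₂)) = √(0.01843·0.98157·0.0010918) = √(1.97493e-05) = 0.00444.
z = (0.01966 − 0.01637)/0.00444 = 0.00329/0.00444 = 0.74.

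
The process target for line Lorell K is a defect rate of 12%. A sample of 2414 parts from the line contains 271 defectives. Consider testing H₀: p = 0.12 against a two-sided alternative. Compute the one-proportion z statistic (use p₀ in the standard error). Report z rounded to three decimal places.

z = -1.170

p̂ = 271/2414 ≈ 0.112262.
Standard error under H₀: √(0.12×0.88/2414) = 0.006614.
z = (0.112262 − 0.12)/0.006614 = -0.007738/0.006614 = -1.170.
Two-sided p-value ≈ 2·Φ(−1.170) = 0.2420.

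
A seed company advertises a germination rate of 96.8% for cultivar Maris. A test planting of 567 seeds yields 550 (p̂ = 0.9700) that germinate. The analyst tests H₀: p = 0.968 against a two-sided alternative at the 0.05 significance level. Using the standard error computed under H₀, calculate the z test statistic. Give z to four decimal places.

z = 0.2730

p̂ = 550/567 = 0.970018.
SE = √(p₀(1−p₀)/n) = √(0.030976/567) = 0.007391.
z = (0.970018 − 0.968)/0.007391 = 0.002018/0.007391 = 0.2730.
Two-sided p-value ≈ 2·Φ(−0.273) = 0.7849. With α = 0.05, fail to reject H₀.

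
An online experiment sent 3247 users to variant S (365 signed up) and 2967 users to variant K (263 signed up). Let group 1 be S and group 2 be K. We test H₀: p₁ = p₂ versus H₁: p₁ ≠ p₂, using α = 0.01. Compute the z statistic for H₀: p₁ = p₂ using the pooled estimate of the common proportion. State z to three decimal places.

z = 3.105

p̂₁ = 365/3247 ≈ 0.112411, p̂₂ = 263/2967 ≈ 0.088642.
Pooled p̂ = (365+263)/(3247+2967) = 628/6214 = 0.101062.
SE = √(p̂(1−p̂)(1/n₁+1/n₂)) = √(0.101062·0.898938·0.000645017) = √(5.85989e-05) = 0.007655.
z = (0.112411 − 0.088642)/0.007655 = 0.023769/0.007655 = 3.105.
Two-sided p-value ≈ 2·Φ(−3.105) = 0.0019; since p < α = 0.01, reject H₀.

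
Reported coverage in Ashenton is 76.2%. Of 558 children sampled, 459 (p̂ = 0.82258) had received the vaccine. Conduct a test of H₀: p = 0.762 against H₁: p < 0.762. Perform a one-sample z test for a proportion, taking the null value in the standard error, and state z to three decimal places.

p̂ = 459/558 ≈ 0.82258.
SE = √(p₀(1−p₀)/n) = √(0.18136/558) = 0.01803.
z = (0.82258 − 0.762)/0.01803 = 0.06058/0.01803 = 3.360.
p-value = P(Z < 3.360) ≈ 0.9996.

z = 3.360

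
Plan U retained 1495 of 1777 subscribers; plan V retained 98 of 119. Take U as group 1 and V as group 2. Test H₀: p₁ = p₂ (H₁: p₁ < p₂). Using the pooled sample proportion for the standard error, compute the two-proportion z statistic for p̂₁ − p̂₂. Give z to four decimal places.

z = 0.5123

p̂₁ = 1495/1777 = 0.841306, p̂₂ = 98/119 = 0.823529.
Pooled p̂ = (1495+98)/(1777+119) = 1593/1896 = 0.840190.
SE = √(0.134271 × 0.00896611) = 0.034697.
z = (0.841306 − 0.823529)/0.034697 = 0.017777/0.034697 = 0.5123.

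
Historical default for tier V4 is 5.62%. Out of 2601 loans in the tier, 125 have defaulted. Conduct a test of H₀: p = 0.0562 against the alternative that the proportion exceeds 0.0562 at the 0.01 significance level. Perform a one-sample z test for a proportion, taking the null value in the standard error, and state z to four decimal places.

z = -1.8029

p̂ = 125/2601 = 0.048058.
SE = √(p₀(1−p₀)/n) = √(0.053042/2601) = 0.004516.
z = (0.048058 − 0.0562)/0.004516 = -0.008142/0.004516 = -1.8029.
p-value = P(Z > -1.803) ≈ 0.9643; since p > α = 0.01, fail to reject H₀.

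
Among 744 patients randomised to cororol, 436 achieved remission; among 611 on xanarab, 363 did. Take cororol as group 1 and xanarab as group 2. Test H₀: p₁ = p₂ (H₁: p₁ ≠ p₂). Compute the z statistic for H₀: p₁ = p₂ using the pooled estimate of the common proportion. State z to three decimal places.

z = -0.301

p̂₁ = 436/744 ≈ 0.58602, p̂₂ = 363/611 ≈ 0.59411.
Pooled p̂ = (436+363)/(744+611) = 799/1355 = 0.58967.
SE = √(p̂(1−p̂)(1/n₁+1/n₂)) = √(0.58967·0.41033·0.00298075) = √(0.000721221) = 0.02686.
z = (0.58602 − 0.59411)/0.02686 = -0.00809/0.02686 = -0.301.
Two-sided p-value ≈ 2·Φ(−0.301) = 0.7633.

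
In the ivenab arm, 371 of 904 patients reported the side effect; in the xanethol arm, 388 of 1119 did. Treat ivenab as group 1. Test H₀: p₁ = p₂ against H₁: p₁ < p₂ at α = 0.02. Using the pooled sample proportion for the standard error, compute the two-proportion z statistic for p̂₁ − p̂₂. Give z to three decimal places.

z = 2.940

p̂₁ = 371/904 = 0.41040, p̂₂ = 388/1119 = 0.34674.
Pooled p̂ = (371+388)/(904+1119) = 759/2023 = 0.37519.
SE = √(0.234421 × 0.00199985) = 0.02165.
z = (0.41040 − 0.34674)/0.02165 = 0.06366/0.02165 = 2.940.
p-value = P(Z < 2.940) ≈ 0.9984; since p > α = 0.02, fail to reject H₀.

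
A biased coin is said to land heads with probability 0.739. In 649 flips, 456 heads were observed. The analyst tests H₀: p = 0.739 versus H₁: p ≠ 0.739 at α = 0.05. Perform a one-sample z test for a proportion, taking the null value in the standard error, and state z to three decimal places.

p̂ = 456/649 ≈ 0.70262.
SE = √(p₀(1−p₀)/n) = √(0.19288/649) = 0.01724.
z = (0.70262 − 0.739)/0.01724 = -0.03638/0.01724 = -2.110.
p-value = 2·P(Z > 2.110) ≈ 0.0348, so at α = 0.05 we reject H₀.

z = -2.110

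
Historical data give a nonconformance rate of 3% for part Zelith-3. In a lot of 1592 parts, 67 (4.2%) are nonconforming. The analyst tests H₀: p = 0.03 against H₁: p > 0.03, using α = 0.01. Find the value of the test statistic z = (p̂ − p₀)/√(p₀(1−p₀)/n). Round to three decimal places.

z = 2.827

p̂ = 67/1592 ≈ 0.042085.
SE = √(p₀(1−p₀)/n) = √(0.0291/1592) = 0.004275.
z = (0.042085 − 0.03)/0.004275 = 0.012085/0.004275 = 2.827.
p-value = P(Z > 2.827) ≈ 0.0024, so at α = 0.01 we reject H₀.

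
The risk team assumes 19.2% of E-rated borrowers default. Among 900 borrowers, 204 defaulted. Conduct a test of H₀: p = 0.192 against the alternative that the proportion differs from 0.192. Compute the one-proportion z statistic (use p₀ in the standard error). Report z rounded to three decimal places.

z = 2.640

p̂ = 204/900 = 0.226667.
SE = √(p₀(1−p₀)/n) = √(0.15514/900) = 0.013129.
z = (0.226667 − 0.192)/0.013129 = 0.034667/0.013129 = 2.640.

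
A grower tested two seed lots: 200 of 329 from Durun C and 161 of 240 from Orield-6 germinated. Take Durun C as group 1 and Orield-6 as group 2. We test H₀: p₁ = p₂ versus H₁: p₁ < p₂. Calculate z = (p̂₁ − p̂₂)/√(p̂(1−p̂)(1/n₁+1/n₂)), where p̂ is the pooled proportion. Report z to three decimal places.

z = -1.539

p̂₁ = 200/329 = 0.60790, p̂₂ = 161/240 = 0.67083.
Pooled p̂ = (200+161)/(329+240) = 361/569 = 0.63445.
SE = √(p̂(1−p̂)(1/n₁+1/n₂)) = √(0.63445·0.36555·0.00720618) = √(0.00167129) = 0.04088.
z = (0.60790 − 0.67083)/0.04088 = -0.06293/0.04088 = -1.539.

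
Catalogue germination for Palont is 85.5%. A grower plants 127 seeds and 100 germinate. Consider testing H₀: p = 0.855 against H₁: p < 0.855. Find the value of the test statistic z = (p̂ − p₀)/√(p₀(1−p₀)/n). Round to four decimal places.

p̂ = 100/127 = 0.787402.
Under H₀, SE = √(0.855·0.145/127) = √(0.000976181) = 0.031244.
z = (0.787402 − 0.855)/0.031244 = -0.067598/0.031244 = -2.1636.

z = -2.1636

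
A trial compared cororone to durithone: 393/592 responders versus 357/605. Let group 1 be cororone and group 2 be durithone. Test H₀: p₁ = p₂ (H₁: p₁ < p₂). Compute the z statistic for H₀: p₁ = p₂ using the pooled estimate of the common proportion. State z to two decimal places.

z = 2.64

p̂₁ = 393/592 ≈ 0.6639, p̂₂ = 357/605 ≈ 0.5901.
Pooled p̂ = (393+357)/(592+605) = 750/1197 = 0.6266.
SE = √(p̂(1−p̂)(1/n₁+1/n₂)) = √(0.6266·0.3734·0.00334208) = √(0.000781983) = 0.0280.
z = (0.6639 − 0.5901)/0.0280 = 0.0738/0.0280 = 2.64.
p-value = P(Z < 2.638) ≈ 0.9958.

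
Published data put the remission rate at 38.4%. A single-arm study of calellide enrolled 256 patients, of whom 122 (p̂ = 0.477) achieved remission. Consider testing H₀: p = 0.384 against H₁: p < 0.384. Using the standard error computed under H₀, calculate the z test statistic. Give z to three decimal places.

z = 3.045

p̂ = 122/256 = 0.47656.
SE = √(p₀(1−p₀)/n) = √(0.23654/256) = 0.03040.
z = (0.47656 − 0.384)/0.03040 = 0.09256/0.03040 = 3.045.
p-value = P(Z < 3.045) ≈ 0.9988.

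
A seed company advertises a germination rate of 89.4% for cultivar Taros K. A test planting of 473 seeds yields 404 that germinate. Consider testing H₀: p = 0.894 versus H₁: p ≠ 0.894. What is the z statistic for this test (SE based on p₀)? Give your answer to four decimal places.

z = -2.8173

p̂ = 404/473 ≈ 0.8541226.
Under H₀, SE = √(0.894·0.106/473) = √(0.000200347) = 0.0141544.
z = (0.8541226 − 0.894)/0.0141544 = -0.0398774/0.0141544 = -2.8173.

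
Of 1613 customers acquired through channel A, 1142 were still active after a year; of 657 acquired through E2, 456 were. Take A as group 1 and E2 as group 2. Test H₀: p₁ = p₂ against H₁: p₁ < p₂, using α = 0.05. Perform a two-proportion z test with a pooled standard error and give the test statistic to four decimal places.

p̂₁ = 1142/1613 ≈ 0.707998, p̂₂ = 456/657 ≈ 0.694064.
Pooled p̂ = (1142+456)/(1613+657) = 1598/2270 = 0.703965.
SE = √(p̂(1−p̂)(1/n₁+1/n₂)) = √(0.703965·0.296035·0.00214203) = √(0.000446396) = 0.021128.
z = (0.707998 − 0.694064)/0.021128 = 0.013934/0.021128 = 0.6595.
p-value = P(Z < 0.659) ≈ 0.7452; since p > α = 0.05, fail to reject H₀.

z = 0.6595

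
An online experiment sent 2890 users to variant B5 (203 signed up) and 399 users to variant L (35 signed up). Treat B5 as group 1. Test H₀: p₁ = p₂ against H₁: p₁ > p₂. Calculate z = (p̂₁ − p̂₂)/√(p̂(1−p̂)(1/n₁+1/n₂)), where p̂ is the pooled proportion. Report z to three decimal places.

p̂₁ = 203/2890 ≈ 0.07024, p̂₂ = 35/399 ≈ 0.08772.
Pooled p̂ = (203+35)/(2890+399) = 238/3289 = 0.07236.
SE = √(0.0671261 × 0.00285229) = 0.01384.
z = (0.07024 − 0.08772)/0.01384 = -0.01748/0.01384 = -1.263.
p-value = P(Z > -1.263) ≈ 0.8967.

z = -1.263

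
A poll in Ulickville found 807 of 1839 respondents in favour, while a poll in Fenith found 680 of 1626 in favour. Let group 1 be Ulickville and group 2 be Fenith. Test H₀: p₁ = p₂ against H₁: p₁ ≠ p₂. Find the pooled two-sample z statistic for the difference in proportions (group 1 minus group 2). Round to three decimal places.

p̂₁ = 807/1839 = 0.43883, p̂₂ = 680/1626 = 0.41820.
Pooled p̂ = (807+680)/(1839+1626) = 1487/3465 = 0.42915.
SE = √(p̂(1−p̂)(1/n₁+1/n₂)) = √(0.42915·0.57085·0.00115878) = √(0.000283878) = 0.01685.
z = (0.43883 − 0.41820)/0.01685 = 0.02063/0.01685 = 1.224.
Two-sided p-value ≈ 2·Φ(−1.224) = 0.2210.

z = 1.224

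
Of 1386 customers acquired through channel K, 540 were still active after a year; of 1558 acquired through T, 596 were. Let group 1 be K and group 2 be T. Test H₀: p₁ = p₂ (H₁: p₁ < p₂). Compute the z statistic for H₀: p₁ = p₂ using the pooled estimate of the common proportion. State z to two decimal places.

z = 0.39

p̂₁ = 540/1386 ≈ 0.3896, p̂₂ = 596/1558 ≈ 0.3825.
Pooled p̂ = (540+596)/(1386+1558) = 1136/2944 = 0.3859.
SE = √(p̂(1−p̂)(1/n₁+1/n₂)) = √(0.3859·0.6141·0.00136335) = √(0.000323079) = 0.0180.
z = (0.3896 − 0.3825)/0.0180 = 0.0071/0.0180 = 0.39.
p-value = P(Z < 0.393) ≈ 0.6529.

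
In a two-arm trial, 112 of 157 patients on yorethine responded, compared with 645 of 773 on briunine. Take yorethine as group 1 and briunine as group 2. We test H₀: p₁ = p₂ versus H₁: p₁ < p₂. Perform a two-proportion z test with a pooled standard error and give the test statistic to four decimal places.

z = -3.5532

p̂₁ = 112/157 = 0.713376, p̂₂ = 645/773 = 0.834411.
Pooled p̂ = (112+645)/(157+773) = 757/930 = 0.813978.
SE = √(0.151418 × 0.00766309) = 0.034064.
z = (0.713376 − 0.834411)/0.034064 = -0.121035/0.034064 = -3.5532.
p-value = P(Z < -3.553) ≈ 0.0002.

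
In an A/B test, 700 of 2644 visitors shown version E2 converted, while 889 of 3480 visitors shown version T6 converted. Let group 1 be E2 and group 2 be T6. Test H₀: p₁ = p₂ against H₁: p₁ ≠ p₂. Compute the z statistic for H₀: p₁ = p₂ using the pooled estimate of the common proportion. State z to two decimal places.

z = 0.82

p̂₁ = 700/2644 = 0.2648, p̂₂ = 889/3480 = 0.2555.
Pooled p̂ = (700+889)/(2644+3480) = 1589/6124 = 0.2595.
SE = √(p̂(1−p̂)(1/n₁+1/n₂)) = √(0.2595·0.7405·0.000665571) = √(0.000127887) = 0.0113.
z = (0.2648 − 0.2555)/0.0113 = 0.0093/0.0113 = 0.82.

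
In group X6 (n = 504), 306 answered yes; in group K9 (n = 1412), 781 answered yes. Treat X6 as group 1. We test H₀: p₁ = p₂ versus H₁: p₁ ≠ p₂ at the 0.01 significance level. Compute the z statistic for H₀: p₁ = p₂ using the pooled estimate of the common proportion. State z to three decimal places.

p̂₁ = 306/504 ≈ 0.607143, p̂₂ = 781/1412 ≈ 0.553116.
Pooled p̂ = (306+781)/(504+1412) = 1087/1916 = 0.567328.
SE = √(0.245467 × 0.00269234) = 0.025708.
z = (0.607143 − 0.553116)/0.025708 = 0.054027/0.025708 = 2.102.
p-value = 2·P(Z > 2.102) ≈ 0.0356, so at α = 0.01 we fail to reject H₀.

z = 2.102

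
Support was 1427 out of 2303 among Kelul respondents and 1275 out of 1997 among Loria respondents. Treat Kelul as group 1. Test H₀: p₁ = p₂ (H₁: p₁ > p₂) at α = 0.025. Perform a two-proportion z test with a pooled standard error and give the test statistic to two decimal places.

z = -1.27

p̂₁ = 1427/2303 = 0.61963, p̂₂ = 1275/1997 = 0.63846.
Pooled p̂ = (1427+1275)/(2303+1997) = 2702/4300 = 0.62837.
SE = √(p̂(1−p̂)(1/n₁+1/n₂)) = √(0.62837·0.37163·0.000934967) = √(0.000218334) = 0.01478.
z = (0.61963 − 0.63846)/0.01478 = -0.01883/0.01478 = -1.27.
p-value = P(Z > -1.274) ≈ 0.8987; since p > α = 0.025, fail to reject H₀.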